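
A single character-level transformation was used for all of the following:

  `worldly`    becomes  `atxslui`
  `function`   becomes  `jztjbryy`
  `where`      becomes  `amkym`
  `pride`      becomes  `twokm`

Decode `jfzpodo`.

In worldly: w→a is +4, o→t is +5, r→x is +6, l→s is +7 — the shift increases by 1 each position. The shift increases by 1 at each position, starting from +4: 4, 5, 6, ….
Decoding jfzpodo: j−4=f, f−5=a, z−6=t, p−7=i, o−8=g, d−9=u, o−10=e.

fatigue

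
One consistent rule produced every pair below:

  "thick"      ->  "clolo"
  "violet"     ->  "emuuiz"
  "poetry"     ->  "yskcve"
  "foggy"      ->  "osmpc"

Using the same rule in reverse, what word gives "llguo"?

A repeating key of period 3 is used — shifts +9, +4, +6 over and over.
Undoing it on llguo: l−9=c, l−4=h, g−6=a, u−9=l, o−4=k.

chalk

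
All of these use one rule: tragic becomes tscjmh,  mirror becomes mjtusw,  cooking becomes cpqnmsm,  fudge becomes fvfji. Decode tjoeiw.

timber

Letter i (0-indexed) is shifted by i+0, so successive shifts are 0, 1, 2, ….
Reversing it on tjoeiw: t−0=t, j−1=i, o−2=m, e−3=b, i−4=e, w−5=r.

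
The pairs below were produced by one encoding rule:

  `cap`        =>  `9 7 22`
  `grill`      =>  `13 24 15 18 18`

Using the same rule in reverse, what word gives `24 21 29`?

row

c is letter #3 and maps to 9: an offset of 6. Each letter is replaced by its alphabet position (a=1..z=26) + 6.
Reversing it on 24 21 29: 24→(24−6)÷1=18=r, 21→(21−6)÷1=15=o, 29→(29−6)÷1=23=w.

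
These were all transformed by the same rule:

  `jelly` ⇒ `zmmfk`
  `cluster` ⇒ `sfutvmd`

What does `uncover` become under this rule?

sfwpdov

The output letters match the input read backwards, each shifted +1: jelly reversed is yllej. Two steps: reverse the string, then apply a Caesar shift of +1.
For uncover: reverse → revocnu; then shift: r+1=s, e+1=f, v+1=w, o+1=p, c+1=d, n+1=o, u+1=v.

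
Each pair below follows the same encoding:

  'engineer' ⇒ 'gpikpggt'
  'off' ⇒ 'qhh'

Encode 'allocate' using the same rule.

Compare letters: e→g is +2, n→p is +2, g→i is +2 — a constant shift. Every letter moves 2 places later in the alphabet, wrapping around z→a.
On allocate: a+2=c, l+2=n, l+2=n, o+2=q, c+2=e, a+2=c, t+2=v, e+2=g.

cnnqecvg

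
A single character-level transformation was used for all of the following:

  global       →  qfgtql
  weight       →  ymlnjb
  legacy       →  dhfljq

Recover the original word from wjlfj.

The output letters match the input read backwards, each shifted +5: global reversed is labolg. The word is reversed, then every letter is shifted forward by 5.
Decoding wjlfj: shift back: w−5=r, j−5=e, l−5=g, f−5=a, j−5=e → regae; then reverse → eager.

eager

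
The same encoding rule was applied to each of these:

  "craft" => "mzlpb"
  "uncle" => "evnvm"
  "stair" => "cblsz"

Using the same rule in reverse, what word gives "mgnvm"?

Shifts by position in craft: pos 0: c→m (+10), pos 1: r→z (+8), pos 2: a→l (+11), pos 3: f→p (+10), pos 4: t→b (+8) — repeating every 3. A repeating key of period 3 is used — shifts +10, +8, +11 over and over.
Reversing it on mgnvm: m−10=c, g−8=y, n−11=c, v−10=l, m−8=e.

cycle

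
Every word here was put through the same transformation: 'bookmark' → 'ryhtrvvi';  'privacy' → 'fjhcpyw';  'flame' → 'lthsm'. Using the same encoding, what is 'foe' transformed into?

lvm

The output letters match the input read backwards, each shifted +7: bookmark reversed is kramkoob. Read the word backwards and shift each letter +7.
For foe: reverse → eof; then shift: e+7=l, o+7=v, f+7=m.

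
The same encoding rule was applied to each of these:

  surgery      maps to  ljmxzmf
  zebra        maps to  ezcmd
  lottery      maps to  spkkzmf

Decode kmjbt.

truck

Each letter's alphabet position (a=0..z=25) is mapped through 25·x+3 mod 26 — an affine cipher.
Decoding kmjbt: k(10)→25·(10−3)≡19=t; m(12)→25·(12−3)≡17=r; j(9)→25·(9−3)≡20=u; b(1)→25·(1−3)≡2=c; t(19)→25·(19−3)≡10=k (all mod 26).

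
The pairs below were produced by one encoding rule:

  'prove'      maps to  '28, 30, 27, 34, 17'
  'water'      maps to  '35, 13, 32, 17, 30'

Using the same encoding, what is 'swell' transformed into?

p is letter #16 and maps to 28: an offset of 12. The number is (letter's place in the alphabet, a=1) + 12.
Applying it to swell: s=19→31, w=23→35, e=5→17, l=12→24, l=12→24.

31, 35, 17, 24, 24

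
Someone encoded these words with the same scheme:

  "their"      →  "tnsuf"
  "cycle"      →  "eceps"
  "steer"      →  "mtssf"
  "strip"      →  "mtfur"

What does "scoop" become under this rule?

Each letter's alphabet position (a=0..z=25) is mapped through 7·x+16 mod 26 — an affine cipher.
For scoop: s(18)→7·18+16≡12=m; c(2)→7·2+16≡4=e; o(14)→7·14+16≡10=k; o(14)→7·14+16≡10=k; p(15)→7·15+16≡17=r (all mod 26).

mekkr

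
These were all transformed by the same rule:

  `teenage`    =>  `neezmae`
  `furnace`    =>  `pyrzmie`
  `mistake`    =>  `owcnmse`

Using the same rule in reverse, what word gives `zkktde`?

noodle

This is an affine cipher: with a=0,…,z=25, each position x becomes (11x+12) mod 26.
Undoing it on zkktde: z(25)→19·(25−12)≡13=n; k(10)→19·(10−12)≡14=o; k(10)→19·(10−12)≡14=o; t(19)→19·(19−12)≡3=d; d(3)→19·(3−12)≡11=l; e(4)→19·(4−12)≡4=e (all mod 26).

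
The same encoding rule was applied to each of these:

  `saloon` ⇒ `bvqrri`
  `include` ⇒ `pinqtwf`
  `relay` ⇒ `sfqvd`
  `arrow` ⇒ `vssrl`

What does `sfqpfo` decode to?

s(18)→b(1) and a(0)→v(21) fit y≡9x+21 (mod 26); the inverse of 9 mod 26 is 3. Each letter's alphabet position (a=0..z=25) is mapped through 9·x+21 mod 26 — an affine cipher.
Undoing it on sfqpfo: s(18)→3·(18−21)≡17=r; f(5)→3·(5−21)≡4=e; q(16)→3·(16−21)≡11=l; p(15)→3·(15−21)≡8=i; f(5)→3·(5−21)≡4=e; o(14)→3·(14−21)≡5=f (all mod 26).

relief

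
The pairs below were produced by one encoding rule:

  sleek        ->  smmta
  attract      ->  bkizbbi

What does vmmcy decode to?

The output letters match the input read backwards, each shifted +8: sleek reversed is keels. Two steps: reverse the string, then apply a Caesar shift of +8.
Undoing it on vmmcy: shift back: v−8=n, m−8=e, m−8=e, c−8=u, y−8=q → neeuq; then reverse → queen.

queen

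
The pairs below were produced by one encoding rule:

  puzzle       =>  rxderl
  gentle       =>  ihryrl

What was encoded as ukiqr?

Letter i (0-indexed) is shifted by i+2, so successive shifts are 2, 3, 4, ….
Reversing it on ukiqr: u−2=s, k−3=h, i−4=e, q−5=l, r−6=l.

shell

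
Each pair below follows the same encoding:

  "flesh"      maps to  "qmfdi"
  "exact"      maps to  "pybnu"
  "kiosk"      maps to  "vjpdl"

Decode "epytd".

toxic

Shifts by position in flesh: pos 0: f→q (+11), pos 1: l→m (+1), pos 2: e→f (+1), pos 3: s→d (+11), pos 4: h→i (+1) — repeating every 3. The shifts repeat in a cycle of length 3: positions 0,1,… shift by +11, +1, +1, then the pattern repeats.
Reversing it on epytd: e−11=t, p−1=o, y−1=x, t−11=i, d−1=c.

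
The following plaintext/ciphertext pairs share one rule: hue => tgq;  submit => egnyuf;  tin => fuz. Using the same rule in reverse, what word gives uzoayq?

income

Compare letters: h→t is +12, u→g is +12, e→q is +12 — a constant shift. Every letter moves 12 places later in the alphabet, wrapping around z→a.
Decoding uzoayq: u−12=i, z−12=n, o−12=c, a−12=o, y−12=m, q−12=e.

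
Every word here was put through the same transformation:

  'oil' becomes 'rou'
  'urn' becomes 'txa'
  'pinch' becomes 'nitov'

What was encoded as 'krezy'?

style

The output letters match the input read backwards, each shifted +6: oil reversed is lio. Two steps: reverse the string, then apply a Caesar shift of +6.
Reversing it on krezy: shift back: k−6=e, r−6=l, e−6=y, z−6=t, y−6=s → elyts; then reverse → style.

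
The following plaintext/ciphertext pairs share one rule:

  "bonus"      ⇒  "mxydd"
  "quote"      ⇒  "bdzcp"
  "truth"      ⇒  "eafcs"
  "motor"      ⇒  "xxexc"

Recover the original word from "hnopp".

A repeating key of period 2 is used — shifts +11, +9 over and over.
Reversing it on hnopp: h−11=w, n−9=e, o−11=d, p−9=g, p−11=e.

wedge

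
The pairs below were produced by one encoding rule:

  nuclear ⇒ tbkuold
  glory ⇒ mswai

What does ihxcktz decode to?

captain

Each letter shifts forward by (position + 6), i.e. 6, 7, 8, … — the shift grows by one for each successive letter.
Reversing it on ihxcktz: i−6=c, h−7=a, x−8=p, c−9=t, k−10=a, t−11=i, z−12=n.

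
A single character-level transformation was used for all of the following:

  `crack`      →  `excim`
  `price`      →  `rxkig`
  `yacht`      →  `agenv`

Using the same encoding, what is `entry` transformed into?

Shifts by position in crack: pos 0: c→e (+2), pos 1: r→x (+6), pos 2: a→c (+2), pos 3: c→i (+6) — repeating every 2. It's a Vigenère-style cipher with numeric key [2,6]: position i shifts by key[i mod 2].
On entry: e+2=g, n+6=t, t+2=v, r+6=x, y+2=a.

gtvxa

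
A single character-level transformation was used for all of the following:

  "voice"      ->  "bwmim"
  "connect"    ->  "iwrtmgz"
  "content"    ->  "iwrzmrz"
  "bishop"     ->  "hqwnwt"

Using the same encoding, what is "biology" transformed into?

hqsrwke

Shifts by position in voice: pos 0: v→b (+6), pos 1: o→w (+8), pos 2: i→m (+4), pos 3: c→i (+6), pos 4: e→m (+8) — repeating every 3. It's a Vigenère-style cipher with numeric key [6,8,4]: position i shifts by key[i mod 3].
For biology: b+6=h, i+8=q, o+4=s, l+6=r, o+8=w, g+4=k, y+6=e.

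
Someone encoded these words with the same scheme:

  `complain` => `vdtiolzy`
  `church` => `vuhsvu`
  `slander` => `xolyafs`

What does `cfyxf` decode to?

tense

c(2)→v(21) and o(14)→d(3) fit y≡5x+11 (mod 26); the inverse of 5 mod 26 is 21. This is an affine cipher: with a=0,…,z=25, each position x becomes (5x+11) mod 26.
Undoing it on cfyxf: c(2)→21·(2−11)≡19=t; f(5)→21·(5−11)≡4=e; y(24)→21·(24−11)≡13=n; x(23)→21·(23−11)≡18=s; f(5)→21·(5−11)≡4=e (all mod 26).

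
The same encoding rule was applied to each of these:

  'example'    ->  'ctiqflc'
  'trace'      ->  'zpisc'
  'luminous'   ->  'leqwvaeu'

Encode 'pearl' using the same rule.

e(4)→c(2) and x(23)→t(19) fit y≡5x+8 (mod 26); the inverse of 5 mod 26 is 21. Each letter's alphabet position (a=0..z=25) is mapped through 5·x+8 mod 26 — an affine cipher.
For pearl: p(15)→5·15+8≡5=f; e(4)→5·4+8≡2=c; a(0)→5·0+8≡8=i; r(17)→5·17+8≡15=p; l(11)→5·11+8≡11=l (all mod 26).

fcipl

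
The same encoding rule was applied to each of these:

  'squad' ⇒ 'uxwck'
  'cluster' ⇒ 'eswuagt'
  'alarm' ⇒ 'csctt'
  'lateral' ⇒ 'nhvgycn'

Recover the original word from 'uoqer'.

Shifts by position in squad: pos 0: s→u (+2), pos 1: q→x (+7), pos 2: u→w (+2), pos 3: a→c (+2), pos 4: d→k (+7) — repeating every 3. A repeating key of period 3 is used — shifts +2, +7, +2 over and over.
Reversing it on uoqer: u−2=s, o−7=h, q−2=o, e−2=c, r−7=k.

shock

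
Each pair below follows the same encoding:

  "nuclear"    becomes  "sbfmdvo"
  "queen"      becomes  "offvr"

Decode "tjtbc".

Two steps: reverse the string, then apply a Caesar shift of +1.
Reversing it on tjtbc: shift back: t−1=s, j−1=i, t−1=s, b−1=a, c−1=b → sisab; then reverse → basis.

basis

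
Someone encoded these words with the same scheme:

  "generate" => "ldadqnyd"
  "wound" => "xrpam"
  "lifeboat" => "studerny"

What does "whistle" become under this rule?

g(6)→l(11) and e(4)→d(3) fit y≡17x+13 (mod 26); the inverse of 17 mod 26 is 23. This is an affine cipher: with a=0,…,z=25, each position x becomes (17x+13) mod 26.
For whistle: w(22)→17·22+13≡23=x; h(7)→17·7+13≡2=c; i(8)→17·8+13≡19=t; s(18)→17·18+13≡7=h; t(19)→17·19+13≡24=y; l(11)→17·11+13≡18=s; e(4)→17·4+13≡3=d (all mod 26).

xcthysd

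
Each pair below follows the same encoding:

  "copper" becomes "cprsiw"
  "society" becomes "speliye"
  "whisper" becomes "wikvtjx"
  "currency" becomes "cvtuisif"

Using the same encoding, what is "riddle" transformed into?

In copper: c→c is +0, o→p is +1, p→r is +2, p→s is +3 — the shift increases by 1 each position. Letter i (0-indexed) is shifted by i+0, so successive shifts are 0, 1, 2, ….
On riddle: r+0=r, i+1=j, d+2=f, d+3=g, l+4=p, e+5=j.

rjfgpj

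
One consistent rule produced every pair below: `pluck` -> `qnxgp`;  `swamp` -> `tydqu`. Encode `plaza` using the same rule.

In pluck: p→q is +1, l→n is +2, u→x is +3, c→g is +4 — the shift increases by 1 each position. Each letter shifts forward by (position + 1), i.e. 1, 2, 3, … — the shift grows by one for each successive letter.
On plaza: p+1=q, l+2=n, a+3=d, z+4=d, a+5=f.

qnddf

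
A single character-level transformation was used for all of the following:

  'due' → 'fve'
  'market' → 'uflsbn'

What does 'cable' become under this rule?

fmcbd

Two steps: reverse the string, then apply a Caesar shift of +1.
On cable: reverse → elbac; then shift: e+1=f, l+1=m, b+1=c, a+1=b, c+1=d.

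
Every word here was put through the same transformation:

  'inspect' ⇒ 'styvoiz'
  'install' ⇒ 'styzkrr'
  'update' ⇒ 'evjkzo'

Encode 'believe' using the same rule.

Vowels shift forward by 10 and consonants shift forward by 6.
On believe: b(cons)+6=h, e(vowel)+10=o, l(cons)+6=r, i(vowel)+10=s, e(vowel)+10=o, v(cons)+6=b, e(vowel)+10=o.

horsobo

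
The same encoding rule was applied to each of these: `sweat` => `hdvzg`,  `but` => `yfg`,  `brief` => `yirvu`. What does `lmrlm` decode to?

onion

Each letter is replaced by its mirror in the alphabet: a↔z, b↔y, c↔x, and so on (the Atbash cipher).
Decoding lmrlm: l↔o, m↔n, r↔i, l↔o, m↔n.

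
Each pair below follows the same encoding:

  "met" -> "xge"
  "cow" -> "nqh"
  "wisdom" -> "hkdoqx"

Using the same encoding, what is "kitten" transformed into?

vkeegy

The shift depends on letter class: consonant m→x is +11, but vowel e→g is +2. Two shifts are in play — +2 for a/e/i/o/u, +11 for every other letter.
Applying it to kitten: k(cons)+11=v, i(vowel)+2=k, t(cons)+11=e, t(cons)+11=e, e(vowel)+2=g, n(cons)+11=y.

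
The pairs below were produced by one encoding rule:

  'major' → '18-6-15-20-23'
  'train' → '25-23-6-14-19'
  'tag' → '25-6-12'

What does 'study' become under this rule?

The number is (letter's place in the alphabet, a=1) + 5.
Applying it to study: s=19→24, t=20→25, u=21→26, d=4→9, y=25→30.

24-25-26-9-30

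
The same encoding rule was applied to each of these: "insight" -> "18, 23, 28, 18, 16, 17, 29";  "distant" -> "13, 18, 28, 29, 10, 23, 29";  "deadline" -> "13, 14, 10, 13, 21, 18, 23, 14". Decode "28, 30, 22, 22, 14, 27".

Each letter is replaced by its alphabet position (a=1..z=26) + 9.
Undoing it on 28, 30, 22, 22, 14, 27: 28→(28−9)÷1=19=s, 30→(30−9)÷1=21=u, 22→(22−9)÷1=13=m, 22→(22−9)÷1=13=m, 14→(14−9)÷1=5=e, 27→(27−9)÷1=18=r.

summer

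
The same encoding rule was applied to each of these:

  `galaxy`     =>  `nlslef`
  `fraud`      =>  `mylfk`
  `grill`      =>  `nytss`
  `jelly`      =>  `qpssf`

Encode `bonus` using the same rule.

izufz

The shift depends on letter class: consonant g→n is +7, but vowel a→l is +11. Vowels shift forward by 11 and consonants shift forward by 7.
Applying it to bonus: b(cons)+7=i, o(vowel)+11=z, n(cons)+7=u, u(vowel)+11=f, s(cons)+7=z.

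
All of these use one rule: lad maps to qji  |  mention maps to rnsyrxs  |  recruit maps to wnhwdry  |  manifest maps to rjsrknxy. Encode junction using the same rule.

Vowels shift forward by 9 and consonants shift forward by 5.
Applying it to junction: j(cons)+5=o, u(vowel)+9=d, n(cons)+5=s, c(cons)+5=h, t(cons)+5=y, i(vowel)+9=r, o(vowel)+9=x, n(cons)+5=s.

odshyrxs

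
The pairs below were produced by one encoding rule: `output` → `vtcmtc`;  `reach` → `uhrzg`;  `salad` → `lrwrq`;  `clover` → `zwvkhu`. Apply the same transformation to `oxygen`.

Each letter's alphabet position (a=0..z=25) is mapped through 17·x+17 mod 26 — an affine cipher.
Applying it to oxygen: o(14)→17·14+17≡21=v; x(23)→17·23+17≡18=s; y(24)→17·24+17≡9=j; g(6)→17·6+17≡15=p; e(4)→17·4+17≡7=h; n(13)→17·13+17≡4=e (all mod 26).

vsjphe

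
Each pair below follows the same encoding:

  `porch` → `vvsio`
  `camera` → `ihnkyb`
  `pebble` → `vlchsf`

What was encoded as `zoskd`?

threw

Shifts by position in porch: pos 0: p→v (+6), pos 1: o→v (+7), pos 2: r→s (+1), pos 3: c→i (+6), pos 4: h→o (+7) — repeating every 3. It's a Vigenère-style cipher with numeric key [6,7,1]: position i shifts by key[i mod 3].
Reversing it on zoskd: z−6=t, o−7=h, s−1=r, k−6=e, d−7=w.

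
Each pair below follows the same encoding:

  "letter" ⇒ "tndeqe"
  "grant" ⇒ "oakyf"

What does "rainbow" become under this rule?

zjsynbk

In letter: l→t is +8, e→n is +9, t→d is +10, t→e is +11 — the shift increases by 1 each position. Letter i (0-indexed) is shifted by i+8, so successive shifts are 8, 9, 10, ….
For rainbow: r+8=z, a+9=j, i+10=s, n+11=y, b+12=n, o+13=b, w+14=k.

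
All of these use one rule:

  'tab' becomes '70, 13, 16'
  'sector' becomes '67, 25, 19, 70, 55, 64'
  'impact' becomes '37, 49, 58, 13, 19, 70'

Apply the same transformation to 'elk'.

25, 46, 43

t(#20)→70 and a(#1)→13: differences scale by 3, so n = 3·pos + 10. Each letter becomes 3×(its alphabet position, a=1..z=26) + 10.
On elk: e=5→25, l=12→46, k=11→43.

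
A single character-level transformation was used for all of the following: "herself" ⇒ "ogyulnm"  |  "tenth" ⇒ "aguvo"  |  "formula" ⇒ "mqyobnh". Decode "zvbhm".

stuff

A repeating key of period 2 is used — shifts +7, +2 over and over.
Undoing it on zvbhm: z−7=s, v−2=t, b−7=u, h−2=f, m−7=f.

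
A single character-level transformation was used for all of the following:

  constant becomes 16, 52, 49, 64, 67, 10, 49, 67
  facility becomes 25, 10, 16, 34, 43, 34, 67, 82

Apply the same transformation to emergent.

22, 46, 22, 61, 28, 22, 49, 67

Each letter becomes 3×(its alphabet position, a=1..z=26) + 7.
For emergent: e=5→22, m=13→46, e=5→22, r=18→61, g=7→28, e=5→22, n=14→49, t=20→67.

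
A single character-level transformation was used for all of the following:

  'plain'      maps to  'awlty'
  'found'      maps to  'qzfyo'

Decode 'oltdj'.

Compare letters: p→a is +11, l→w is +11, a→l is +11 — a constant shift. This is a Caesar cipher with shift 11.
Undoing it on oltdj: o−11=d, l−11=a, t−11=i, d−11=s, j−11=y.

daisy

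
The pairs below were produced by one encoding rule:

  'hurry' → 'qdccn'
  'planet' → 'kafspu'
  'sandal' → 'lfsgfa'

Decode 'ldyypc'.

h(7)→q(16) and u(20)→d(3) fit y≡9x+5 (mod 26); the inverse of 9 mod 26 is 3. Treating letters as 0–25, the rule is x ↦ 9x + 5 (mod 26).
Reversing it on ldyypc: l(11)→3·(11−5)≡18=s; d(3)→3·(3−5)≡20=u; y(24)→3·(24−5)≡5=f; y(24)→3·(24−5)≡5=f; p(15)→3·(15−5)≡4=e; c(2)→3·(2−5)≡17=r (all mod 26).

suffer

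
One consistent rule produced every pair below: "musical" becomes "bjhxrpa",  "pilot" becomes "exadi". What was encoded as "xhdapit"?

Every letter moves 15 places later in the alphabet, wrapping around z→a.
Reversing it on xhdapit: x−15=i, h−15=s, d−15=o, a−15=l, p−15=a, i−15=t, t−15=e.

isolate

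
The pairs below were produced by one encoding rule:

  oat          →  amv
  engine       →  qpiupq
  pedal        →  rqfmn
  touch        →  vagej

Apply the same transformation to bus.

dgu

The shift depends on letter class: consonant t→v is +2, but vowel o→a is +12. The rule splits by letter class: vowels +12, consonants +2.
Applying it to bus: b(cons)+2=d, u(vowel)+12=g, s(cons)+2=u.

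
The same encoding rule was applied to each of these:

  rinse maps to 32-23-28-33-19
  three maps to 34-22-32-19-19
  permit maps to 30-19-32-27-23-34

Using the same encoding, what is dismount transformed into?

r is letter #18 and maps to 32: an offset of 14. Letters become their 1-based position plus 14 (so a→15, b→16, …).
On dismount: d=4→18, i=9→23, s=19→33, m=13→27, o=15→29, u=21→35, n=14→28, t=20→34.

18-23-33-27-29-35-28-34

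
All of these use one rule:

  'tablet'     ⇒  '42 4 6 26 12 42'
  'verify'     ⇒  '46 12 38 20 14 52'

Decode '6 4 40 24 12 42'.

t(#20)→42 and a(#1)→4: differences scale by 2, so n = 2·pos + 2. With a=1..z=26, the number is 2·pos + 2.
Undoing it on 6 4 40 24 12 42: 6→(6−2)÷2=2=b, 4→(4−2)÷2=1=a, 40→(40−2)÷2=19=s, 24→(24−2)÷2=11=k, 12→(12−2)÷2=5=e, 42→(42−2)÷2=20=t.

basket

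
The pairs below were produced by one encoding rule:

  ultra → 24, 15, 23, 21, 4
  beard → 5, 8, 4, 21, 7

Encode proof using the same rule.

u is letter #21 and maps to 24: an offset of 3. The number is (letter's place in the alphabet, a=1) + 3.
On proof: p=16→19, r=18→21, o=15→18, o=15→18, f=6→9.

19, 21, 18, 18, 9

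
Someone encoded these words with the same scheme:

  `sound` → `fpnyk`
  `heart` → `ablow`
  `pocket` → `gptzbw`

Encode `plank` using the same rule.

Each letter's alphabet position (a=0..z=25) is mapped through 17·x+11 mod 26 — an affine cipher.
For plank: p(15)→17·15+11≡6=g; l(11)→17·11+11≡16=q; a(0)→17·0+11≡11=l; n(13)→17·13+11≡24=y; k(10)→17·10+11≡25=z (all mod 26).

gqlyz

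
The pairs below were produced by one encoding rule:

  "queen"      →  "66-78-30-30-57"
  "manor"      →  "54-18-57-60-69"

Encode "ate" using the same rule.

18-75-30

q(#17)→66 and u(#21)→78: differences scale by 3, so n = 3·pos + 15. With a=1..z=26, the number is 3·pos + 15.
Applying it to ate: a=1→18, t=20→75, e=5→30.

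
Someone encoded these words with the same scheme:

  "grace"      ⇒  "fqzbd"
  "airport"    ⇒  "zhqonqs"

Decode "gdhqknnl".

It's a constant shift of +25 (ROT25).
Reversing it on gdhqknnl: g−25=h, d−25=e, h−25=i, q−25=r, k−25=l, n−25=o, n−25=o, l−25=m.

heirloom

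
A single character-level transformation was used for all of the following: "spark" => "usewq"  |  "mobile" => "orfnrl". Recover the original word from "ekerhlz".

In spark: s→u is +2, p→s is +3, a→e is +4, r→w is +5 — the shift increases by 1 each position. Each letter shifts forward by (position + 2), i.e. 2, 3, 4, … — the shift grows by one for each successive letter.
Reversing it on ekerhlz: e−2=c, k−3=h, e−4=a, r−5=m, h−6=b, l−7=e, z−8=r.

chamber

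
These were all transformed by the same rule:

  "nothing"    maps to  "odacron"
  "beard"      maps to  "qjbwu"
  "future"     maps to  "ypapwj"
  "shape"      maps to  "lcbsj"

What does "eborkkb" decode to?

vanilla

n(13)→o(14) and o(14)→d(3) fit y≡15x+1 (mod 26); the inverse of 15 mod 26 is 7. Each letter's alphabet position (a=0..z=25) is mapped through 15·x+1 mod 26 — an affine cipher.
Decoding eborkkb: e(4)→7·(4−1)≡21=v; b(1)→7·(1−1)≡0=a; o(14)→7·(14−1)≡13=n; r(17)→7·(17−1)≡8=i; k(10)→7·(10−1)≡11=l; k(10)→7·(10−1)≡11=l; b(1)→7·(1−1)≡0=a (all mod 26).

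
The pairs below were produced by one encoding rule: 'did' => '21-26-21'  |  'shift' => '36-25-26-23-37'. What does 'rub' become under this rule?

d is letter #4 and maps to 21: an offset of 17. Each letter is replaced by its alphabet position (a=1..z=26) + 17.
For rub: r=18→35, u=21→38, b=2→19.

35-38-19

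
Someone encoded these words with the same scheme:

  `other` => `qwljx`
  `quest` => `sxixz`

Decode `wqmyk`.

In other: o→q is +2, t→w is +3, h→l is +4, e→j is +5 — the shift increases by 1 each position. Letter i (0-indexed) is shifted by i+2, so successive shifts are 2, 3, 4, ….
Decoding wqmyk: w−2=u, q−3=n, m−4=i, y−5=t, k−6=e.

unite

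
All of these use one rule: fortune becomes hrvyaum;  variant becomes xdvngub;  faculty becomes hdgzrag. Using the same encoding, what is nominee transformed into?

prqntlm

The shift increases by 1 at each position, starting from +2: 2, 3, 4, ….
Applying it to nominee: n+2=p, o+3=r, m+4=q, i+5=n, n+6=t, e+7=l, e+8=m.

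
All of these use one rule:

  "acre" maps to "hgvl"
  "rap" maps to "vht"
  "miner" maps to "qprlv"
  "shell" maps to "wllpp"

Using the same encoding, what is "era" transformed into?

lvh

The shift depends on letter class: consonant c→g is +4, but vowel a→h is +7. The rule splits by letter class: vowels +7, consonants +4.
On era: e(vowel)+7=l, r(cons)+4=v, a(vowel)+7=h.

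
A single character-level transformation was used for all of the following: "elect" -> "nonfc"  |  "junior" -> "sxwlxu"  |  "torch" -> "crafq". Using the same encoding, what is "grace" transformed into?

Shifts by position in elect: pos 0: e→n (+9), pos 1: l→o (+3), pos 2: e→n (+9), pos 3: c→f (+3) — repeating every 2. A repeating key of period 2 is used — shifts +9, +3 over and over.
Applying it to grace: g+9=p, r+3=u, a+9=j, c+3=f, e+9=n.

pujfn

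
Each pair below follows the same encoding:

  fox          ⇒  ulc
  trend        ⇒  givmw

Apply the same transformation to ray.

izb

Each pair mirrors across the alphabet (f↔u, o↔l, x↔c): positions sum to 25. Letters are reflected about the middle of the alphabet (position → 25−position): Atbash.
For ray: r↔i, a↔z, y↔b.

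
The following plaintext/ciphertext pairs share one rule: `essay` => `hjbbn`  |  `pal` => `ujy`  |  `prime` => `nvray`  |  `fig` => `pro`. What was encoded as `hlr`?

Read the word backwards and shift each letter +9.
Decoding hlr: shift back: h−9=y, l−9=c, r−9=i → yci; then reverse → icy.

icy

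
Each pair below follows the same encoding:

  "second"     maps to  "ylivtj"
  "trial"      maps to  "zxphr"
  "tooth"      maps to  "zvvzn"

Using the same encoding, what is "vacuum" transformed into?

bhibbs

Two shifts are in play — +7 for a/e/i/o/u, +6 for every other letter.
Applying it to vacuum: v(cons)+6=b, a(vowel)+7=h, c(cons)+6=i, u(vowel)+7=b, u(vowel)+7=b, m(cons)+6=s.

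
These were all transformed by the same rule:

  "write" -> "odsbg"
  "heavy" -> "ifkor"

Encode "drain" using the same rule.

The word is reversed, then every letter is shifted forward by 10.
Applying it to drain: reverse → niard; then shift: n+10=x, i+10=s, a+10=k, r+10=b, d+10=n.

xskbn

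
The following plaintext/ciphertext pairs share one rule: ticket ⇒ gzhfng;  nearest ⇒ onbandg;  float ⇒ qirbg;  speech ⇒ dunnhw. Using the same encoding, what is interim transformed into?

Each letter's alphabet position (a=0..z=25) is mapped through 3·x+1 mod 26 — an affine cipher.
On interim: i(8)→3·8+1≡25=z; n(13)→3·13+1≡14=o; t(19)→3·19+1≡6=g; e(4)→3·4+1≡13=n; r(17)→3·17+1≡0=a; i(8)→3·8+1≡25=z; m(12)→3·12+1≡11=l (all mod 26).

zognazl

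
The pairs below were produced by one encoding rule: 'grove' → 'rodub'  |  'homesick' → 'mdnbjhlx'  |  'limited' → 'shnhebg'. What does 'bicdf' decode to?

Each letter's alphabet position (a=0..z=25) is mapped through 21·x+21 mod 26 — an affine cipher.
Decoding bicdf: b(1)→5·(1−21)≡4=e; i(8)→5·(8−21)≡13=n; c(2)→5·(2−21)≡9=j; d(3)→5·(3−21)≡14=o; f(5)→5·(5−21)≡24=y (all mod 26).

enjoy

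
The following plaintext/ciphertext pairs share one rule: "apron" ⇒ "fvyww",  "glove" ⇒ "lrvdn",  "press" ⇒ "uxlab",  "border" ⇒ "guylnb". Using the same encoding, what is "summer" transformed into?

xatunb

Each letter shifts forward by (position + 5), i.e. 5, 6, 7, … — the shift grows by one for each successive letter.
On summer: s+5=x, u+6=a, m+7=t, m+8=u, e+9=n, r+10=b.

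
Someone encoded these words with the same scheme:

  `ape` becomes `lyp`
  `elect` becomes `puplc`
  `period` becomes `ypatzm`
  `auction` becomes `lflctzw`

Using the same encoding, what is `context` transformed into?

The shift depends on letter class: consonant p→y is +9, but vowel a→l is +11. Two shifts are in play — +11 for a/e/i/o/u, +9 for every other letter.
On context: c(cons)+9=l, o(vowel)+11=z, n(cons)+9=w, t(cons)+9=c, e(vowel)+11=p, x(cons)+9=g, t(cons)+9=c.

lzwcpgc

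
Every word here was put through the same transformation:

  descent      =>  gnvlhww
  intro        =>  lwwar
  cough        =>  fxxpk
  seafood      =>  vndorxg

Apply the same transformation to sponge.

vyrwjn

Shifts by position in descent: pos 0: d→g (+3), pos 1: e→n (+9), pos 2: s→v (+3), pos 3: c→l (+9) — repeating every 2. A repeating key of period 2 is used — shifts +3, +9 over and over.
On sponge: s+3=v, p+9=y, o+3=r, n+9=w, g+3=j, e+9=n.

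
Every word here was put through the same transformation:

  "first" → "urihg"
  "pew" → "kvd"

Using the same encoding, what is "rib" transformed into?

iry

Each pair mirrors across the alphabet (f↔u, i↔r, r↔i): positions sum to 25. Letters are reflected about the middle of the alphabet (position → 25−position): Atbash.
On rib: r↔i, i↔r, b↔y.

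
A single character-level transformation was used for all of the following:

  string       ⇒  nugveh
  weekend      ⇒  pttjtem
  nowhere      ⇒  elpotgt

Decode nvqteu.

s(18)→n(13) and t(19)→u(20) fit y≡7x+17 (mod 26); the inverse of 7 mod 26 is 15. Treating letters as 0–25, the rule is x ↦ 7x + 17 (mod 26).
Reversing it on nvqteu: n(13)→15·(13−17)≡18=s; v(21)→15·(21−17)≡8=i; q(16)→15·(16−17)≡11=l; t(19)→15·(19−17)≡4=e; e(4)→15·(4−17)≡13=n; u(20)→15·(20−17)≡19=t (all mod 26).

silent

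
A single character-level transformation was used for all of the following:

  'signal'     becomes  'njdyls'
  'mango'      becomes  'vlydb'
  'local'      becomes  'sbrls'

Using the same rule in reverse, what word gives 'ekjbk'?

prior

s(18)→n(13) and i(8)→j(9) fit y≡3x+11 (mod 26); the inverse of 3 mod 26 is 9. Each letter's alphabet position (a=0..z=25) is mapped through 3·x+11 mod 26 — an affine cipher.
Reversing it on ekjbk: e(4)→9·(4−11)≡15=p; k(10)→9·(10−11)≡17=r; j(9)→9·(9−11)≡8=i; b(1)→9·(1−11)≡14=o; k(10)→9·(10−11)≡17=r (all mod 26).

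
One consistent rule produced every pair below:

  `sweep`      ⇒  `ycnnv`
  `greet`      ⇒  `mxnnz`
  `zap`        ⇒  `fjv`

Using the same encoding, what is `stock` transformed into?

yzxiq

The shift depends on letter class: consonant s→y is +6, but vowel e→n is +9. The rule splits by letter class: vowels +9, consonants +6.
Applying it to stock: s(cons)+6=y, t(cons)+6=z, o(vowel)+9=x, c(cons)+6=i, k(cons)+6=q.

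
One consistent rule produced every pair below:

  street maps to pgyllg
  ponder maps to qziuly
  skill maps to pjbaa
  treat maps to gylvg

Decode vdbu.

s(18)→p(15) and t(19)→g(6) fit y≡17x+21 (mod 26); the inverse of 17 mod 26 is 23. This is an affine cipher: with a=0,…,z=25, each position x becomes (17x+21) mod 26.
Reversing it on vdbu: v(21)→23·(21−21)≡0=a; d(3)→23·(3−21)≡2=c; b(1)→23·(1−21)≡8=i; u(20)→23·(20−21)≡3=d (all mod 26).

acid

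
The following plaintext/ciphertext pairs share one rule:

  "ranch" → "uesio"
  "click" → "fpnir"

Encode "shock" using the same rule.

In ranch: r→u is +3, a→e is +4, n→s is +5, c→i is +6 — the shift increases by 1 each position. Each letter shifts forward by (position + 3), i.e. 3, 4, 5, … — the shift grows by one for each successive letter.
For shock: s+3=v, h+4=l, o+5=t, c+6=i, k+7=r.

vltir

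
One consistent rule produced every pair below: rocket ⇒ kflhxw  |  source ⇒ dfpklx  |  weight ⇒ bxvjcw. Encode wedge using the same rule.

r(17)→k(10) and o(14)→f(5) fit y≡19x+25 (mod 26); the inverse of 19 mod 26 is 11. Each letter's alphabet position (a=0..z=25) is mapped through 19·x+25 mod 26 — an affine cipher.
On wedge: w(22)→19·22+25≡1=b; e(4)→19·4+25≡23=x; d(3)→19·3+25≡4=e; g(6)→19·6+25≡9=j; e(4)→19·4+25≡23=x (all mod 26).

bxejx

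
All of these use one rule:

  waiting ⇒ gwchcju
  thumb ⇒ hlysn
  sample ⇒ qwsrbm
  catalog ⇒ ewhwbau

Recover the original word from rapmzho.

w(22)→g(6) and a(0)→w(22) fit y≡17x+22 (mod 26); the inverse of 17 mod 26 is 23. Each letter's alphabet position (a=0..z=25) is mapped through 17·x+22 mod 26 — an affine cipher.
Decoding rapmzho: r(17)→23·(17−22)≡15=p; a(0)→23·(0−22)≡14=o; p(15)→23·(15−22)≡21=v; m(12)→23·(12−22)≡4=e; z(25)→23·(25−22)≡17=r; h(7)→23·(7−22)≡19=t; o(14)→23·(14−22)≡24=y (all mod 26).

poverty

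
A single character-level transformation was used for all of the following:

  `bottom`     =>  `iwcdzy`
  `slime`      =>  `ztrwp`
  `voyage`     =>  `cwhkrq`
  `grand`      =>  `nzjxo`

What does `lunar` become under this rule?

In bottom: b→i is +7, o→w is +8, t→c is +9, t→d is +10 — the shift increases by 1 each position. Each letter shifts forward by (position + 7), i.e. 7, 8, 9, … — the shift grows by one for each successive letter.
For lunar: l+7=s, u+8=c, n+9=w, a+10=k, r+11=c.

scwkc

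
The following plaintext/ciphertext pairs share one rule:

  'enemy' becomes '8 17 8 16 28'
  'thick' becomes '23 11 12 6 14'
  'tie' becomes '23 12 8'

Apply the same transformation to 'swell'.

22 26 8 15 15

e is letter #5 and maps to 8: an offset of 3. Each letter is replaced by its alphabet position (a=1..z=26) + 3.
On swell: s=19→22, w=23→26, e=5→8, l=12→15, l=12→15.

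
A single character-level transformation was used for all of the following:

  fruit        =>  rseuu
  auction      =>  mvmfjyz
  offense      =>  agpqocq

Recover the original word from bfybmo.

people

Shifts by position in fruit: pos 0: f→r (+12), pos 1: r→s (+1), pos 2: u→e (+10), pos 3: i→u (+12), pos 4: t→u (+1) — repeating every 3. A repeating key of period 3 is used — shifts +12, +1, +10 over and over.
Decoding bfybmo: b−12=p, f−1=e, y−10=o, b−12=p, m−1=l, o−10=e.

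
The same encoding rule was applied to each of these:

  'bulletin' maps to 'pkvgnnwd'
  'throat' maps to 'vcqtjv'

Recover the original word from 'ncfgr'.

The output letters match the input read backwards, each shifted +2: bulletin reversed is nitellub. The word is reversed, then every letter is shifted forward by 2.
Decoding ncfgr: shift back: n−2=l, c−2=a, f−2=d, g−2=e, r−2=p → ladep; then reverse → pedal.

pedal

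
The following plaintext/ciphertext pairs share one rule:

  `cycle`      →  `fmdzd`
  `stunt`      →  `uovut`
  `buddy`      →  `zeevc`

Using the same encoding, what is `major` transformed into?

spkbn

The output letters match the input read backwards, each shifted +1: cycle reversed is elcyc. Two steps: reverse the string, then apply a Caesar shift of +1.
For major: reverse → rojam; then shift: r+1=s, o+1=p, j+1=k, a+1=b, m+1=n.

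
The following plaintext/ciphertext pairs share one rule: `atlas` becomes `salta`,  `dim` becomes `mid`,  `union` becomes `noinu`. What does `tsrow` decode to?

worst

The word is simply reversed.
Undoing it on tsrow: then reverse → worst.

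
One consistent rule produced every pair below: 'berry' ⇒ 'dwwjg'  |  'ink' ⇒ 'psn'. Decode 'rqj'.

The output letters match the input read backwards, each shifted +5: berry reversed is yrreb. The word is reversed, then every letter is shifted forward by 5.
Reversing it on rqj: shift back: r−5=m, q−5=l, j−5=e → mle; then reverse → elm.

elm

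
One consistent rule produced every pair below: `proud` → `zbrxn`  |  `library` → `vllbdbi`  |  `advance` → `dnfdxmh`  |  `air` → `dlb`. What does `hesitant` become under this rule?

The shift depends on letter class: consonant p→z is +10, but vowel o→r is +3. The rule splits by letter class: vowels +3, consonants +10.
On hesitant: h(cons)+10=r, e(vowel)+3=h, s(cons)+10=c, i(vowel)+3=l, t(cons)+10=d, a(vowel)+3=d, n(cons)+10=x, t(cons)+10=d.

rhclddxd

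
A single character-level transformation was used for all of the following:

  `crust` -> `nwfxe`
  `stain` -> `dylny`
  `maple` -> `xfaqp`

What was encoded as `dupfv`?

speak

Shifts by position in crust: pos 0: c→n (+11), pos 1: r→w (+5), pos 2: u→f (+11), pos 3: s→x (+5) — repeating every 2. It's a Vigenère-style cipher with numeric key [11,5]: position i shifts by key[i mod 2].
Undoing it on dupfv: d−11=s, u−5=p, p−11=e, f−5=a, v−11=k.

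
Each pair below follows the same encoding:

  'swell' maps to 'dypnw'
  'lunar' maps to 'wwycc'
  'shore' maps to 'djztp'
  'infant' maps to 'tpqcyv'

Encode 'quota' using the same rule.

Shifts by position in swell: pos 0: s→d (+11), pos 1: w→y (+2), pos 2: e→p (+11), pos 3: l→n (+2) — repeating every 2. A repeating key of period 2 is used — shifts +11, +2 over and over.
For quota: q+11=b, u+2=w, o+11=z, t+2=v, a+11=l.

bwzvl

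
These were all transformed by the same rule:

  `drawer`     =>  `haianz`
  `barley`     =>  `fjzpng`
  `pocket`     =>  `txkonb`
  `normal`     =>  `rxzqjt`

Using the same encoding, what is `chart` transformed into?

The shifts repeat in a cycle of length 3: positions 0,1,… shift by +4, +9, +8, then the pattern repeats.
For chart: c+4=g, h+9=q, a+8=i, r+4=v, t+9=c.

gqivc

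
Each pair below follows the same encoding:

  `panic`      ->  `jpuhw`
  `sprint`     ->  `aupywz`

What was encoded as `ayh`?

art

The word is reversed, then every letter is shifted forward by 7.
Reversing it on ayh: shift back: a−7=t, y−7=r, h−7=a → tra; then reverse → art.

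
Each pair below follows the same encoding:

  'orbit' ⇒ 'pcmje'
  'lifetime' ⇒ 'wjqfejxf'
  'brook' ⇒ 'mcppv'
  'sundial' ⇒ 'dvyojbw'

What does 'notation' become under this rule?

ypebejpy

Vowels shift forward by 1 and consonants shift forward by 11.
On notation: n(cons)+11=y, o(vowel)+1=p, t(cons)+11=e, a(vowel)+1=b, t(cons)+11=e, i(vowel)+1=j, o(vowel)+1=p, n(cons)+11=y.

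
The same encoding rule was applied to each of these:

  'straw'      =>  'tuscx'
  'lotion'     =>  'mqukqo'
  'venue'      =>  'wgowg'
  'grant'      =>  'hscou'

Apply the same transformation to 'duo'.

Vowels shift forward by 2 and consonants shift forward by 1.
For duo: d(cons)+1=e, u(vowel)+2=w, o(vowel)+2=q.

ewq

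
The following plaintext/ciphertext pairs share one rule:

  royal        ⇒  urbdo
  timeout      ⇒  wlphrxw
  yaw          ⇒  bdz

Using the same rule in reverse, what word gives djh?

age

Compare letters: r→u is +3, o→r is +3, y→b is +3 — a constant shift. Each letter is shifted forward by 3 in the alphabet (a Caesar shift of +3).
Decoding djh: d−3=a, j−3=g, h−3=e.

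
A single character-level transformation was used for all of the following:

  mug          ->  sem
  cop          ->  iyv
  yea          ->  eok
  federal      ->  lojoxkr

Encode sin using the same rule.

The rule splits by letter class: vowels +10, consonants +6.
Applying it to sin: s(cons)+6=y, i(vowel)+10=s, n(cons)+6=t.

yst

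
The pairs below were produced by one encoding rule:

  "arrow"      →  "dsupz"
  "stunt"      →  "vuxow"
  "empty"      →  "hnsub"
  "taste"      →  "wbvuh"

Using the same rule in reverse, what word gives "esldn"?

brick

Shifts by position in arrow: pos 0: a→d (+3), pos 1: r→s (+1), pos 2: r→u (+3), pos 3: o→p (+1) — repeating every 2. It's a Vigenère-style cipher with numeric key [3,1]: position i shifts by key[i mod 2].
Reversing it on esldn: e−3=b, s−1=r, l−3=i, d−1=c, n−3=k.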